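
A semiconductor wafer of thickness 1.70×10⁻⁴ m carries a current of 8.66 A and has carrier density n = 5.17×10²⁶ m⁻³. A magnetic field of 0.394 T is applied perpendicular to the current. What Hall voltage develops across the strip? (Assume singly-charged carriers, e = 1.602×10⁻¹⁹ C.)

V_H ≈ 2.42×10⁻⁴ V

V_H = IB/(n e t).
V_H = (8.66)(0.394)/((5.17×10²⁶)(1.602×10⁻¹⁹)(1.70×10⁻⁴)) ≈ 2.42×10⁻⁴ V.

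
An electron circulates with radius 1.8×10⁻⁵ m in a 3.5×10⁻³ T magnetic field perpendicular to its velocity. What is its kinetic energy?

KE ≈ 3.5×10⁻⁴ eV

v = |q|Br/m, then KE = ½mv² = (qBr)²/(2m).
v = (1.602×10⁻¹⁹)(3.5×10⁻³)(1.8×10⁻⁵)/9.109×10⁻³¹ ≈ 1.108×10⁴ m/s.
KE = ½(9.109×10⁻³¹)(1.108×10⁴)² ≈ 5.6×10⁻²³ J = 3.5×10⁻⁴ eV.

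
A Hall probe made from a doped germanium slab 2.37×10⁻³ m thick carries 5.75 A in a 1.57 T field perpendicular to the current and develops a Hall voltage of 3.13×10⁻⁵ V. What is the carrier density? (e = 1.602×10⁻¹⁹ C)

n ≈ 7.60×10²⁶ m⁻³

From V_H = IB/(n e t), n = IB/(V_H e t).
n = (5.75)(1.57)/((3.13×10⁻⁵)(1.602×10⁻¹⁹)(2.37×10⁻³)) ≈ 7.60×10²⁶ m⁻³.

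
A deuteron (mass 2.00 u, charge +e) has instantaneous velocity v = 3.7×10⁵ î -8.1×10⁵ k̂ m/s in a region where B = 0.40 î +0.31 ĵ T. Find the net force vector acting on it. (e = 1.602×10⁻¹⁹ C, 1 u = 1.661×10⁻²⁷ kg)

v×B = (2.51×10⁵, -3.24×10⁵, 1.15×10⁵) N/C.
F = q v×B = (1.602×10⁻¹⁹ C)·(2.51×10⁵, -3.24×10⁵, 1.15×10⁵) = (4.02×10⁻¹⁴, -5.19×10⁻¹⁴, 1.84×10⁻¹⁴) N.

F ≈ (4.02×10⁻¹⁴, -5.19×10⁻¹⁴, 1.84×10⁻¹⁴) N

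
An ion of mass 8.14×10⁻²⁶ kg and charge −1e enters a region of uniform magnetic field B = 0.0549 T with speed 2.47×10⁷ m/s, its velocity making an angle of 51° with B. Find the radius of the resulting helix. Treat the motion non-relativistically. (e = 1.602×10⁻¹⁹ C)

v⊥ = v sinθ = 2.47×10⁷·sin51° ≈ 1.920×10⁷ m/s.
r = m v⊥/(|q|B) = (8.14×10⁻²⁶)(1.920×10⁷)/((1.602×10⁻¹⁹)(0.0549)) ≈ 178 m.

r ≈ 178 m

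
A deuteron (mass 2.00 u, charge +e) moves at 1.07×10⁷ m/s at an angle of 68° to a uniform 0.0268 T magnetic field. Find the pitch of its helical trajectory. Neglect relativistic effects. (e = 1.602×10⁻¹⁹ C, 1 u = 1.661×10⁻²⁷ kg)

p ≈ 19.5 m

v∥ = v cosθ = 1.07×10⁷·cos68° ≈ 4.008×10⁶ m/s.
T = 2πm/(|q|B) = 2π(3.322×10⁻²⁷)/((1.602×10⁻¹⁹)(0.0268)) ≈ 4.862×10⁻⁶ s.
pitch = v∥ T = (4.008×10⁶)(4.862×10⁻⁶) ≈ 19.5 m.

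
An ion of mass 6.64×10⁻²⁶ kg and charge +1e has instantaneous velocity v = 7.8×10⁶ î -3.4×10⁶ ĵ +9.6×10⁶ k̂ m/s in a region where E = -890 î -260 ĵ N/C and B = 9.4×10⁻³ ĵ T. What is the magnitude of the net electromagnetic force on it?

|F| ≈ 1.87×10⁻¹⁴ N

v×B = (-9.02×10⁴, 0, 7.33×10⁴) N/C.
E + v×B = (-9.11×10⁴, -260, 7.33×10⁴) N/C.
F = q(E + v×B) = (1.602×10⁻¹⁹ C)·(-9.11×10⁴, -260, 7.33×10⁴) = (-1.46×10⁻¹⁴, -4.17×10⁻¹⁷, 1.17×10⁻¹⁴) N.
|F| = 1.87×10⁻¹⁴ N.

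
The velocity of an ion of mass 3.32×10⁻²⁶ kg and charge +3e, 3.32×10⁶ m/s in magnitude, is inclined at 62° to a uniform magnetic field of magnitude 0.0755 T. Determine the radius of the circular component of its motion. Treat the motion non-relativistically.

r ≈ 2.68 m

v⊥ = v sinθ = 3.32×10⁶·sin62° ≈ 2.931×10⁶ m/s.
r = m v⊥/(|q|B) = (3.32×10⁻²⁶)(2.931×10⁶)/((4.806×10⁻¹⁹)(0.0755)) ≈ 2.68 m.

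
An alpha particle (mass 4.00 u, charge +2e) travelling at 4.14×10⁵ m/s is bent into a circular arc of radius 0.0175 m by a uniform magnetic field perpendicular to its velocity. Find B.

B ≈ 0.491 T

From |q|vB = mv²/r, B = mv/(|q|r).
B = (6.644×10⁻²⁷)(4.14×10⁵)/((3.204×10⁻¹⁹)(0.0175)) ≈ 0.491 T.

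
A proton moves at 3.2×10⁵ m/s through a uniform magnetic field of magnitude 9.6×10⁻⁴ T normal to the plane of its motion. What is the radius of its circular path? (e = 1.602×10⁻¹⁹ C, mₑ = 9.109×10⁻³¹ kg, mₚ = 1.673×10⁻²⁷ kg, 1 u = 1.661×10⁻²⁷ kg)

r ≈ 3.5 m

The magnetic force provides the centripetal force: |q|vB = mv²/r.
r = mv/(|q|B) = (1.673×10⁻²⁷)(3.2×10⁵)/((1.602×10⁻¹⁹)(9.6×10⁻⁴)) ≈ 3.5 m.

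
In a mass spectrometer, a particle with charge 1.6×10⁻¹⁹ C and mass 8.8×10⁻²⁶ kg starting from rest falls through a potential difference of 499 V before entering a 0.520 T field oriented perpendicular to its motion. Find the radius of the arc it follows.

Acceleration: |q|V = ½mv² ⇒ v = √(2|q|V/m) = √(2·1.6×10⁻¹⁹·499/8.8×10⁻²⁶) ≈ 4.260×10⁴ m/s.
In the field: r = mv/(|q|B) = (8.8×10⁻²⁶)(4.260×10⁴)/((1.6×10⁻¹⁹)(0.520)) ≈ 0.0451 m.

r ≈ 0.0451 m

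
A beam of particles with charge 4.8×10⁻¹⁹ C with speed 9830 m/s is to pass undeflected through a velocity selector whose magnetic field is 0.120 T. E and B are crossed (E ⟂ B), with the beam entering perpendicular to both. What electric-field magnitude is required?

For straight-line motion qE = qvB, so E = vB.
E = 9830 × 0.120 = 1180 V/m.

E = 1180 V/m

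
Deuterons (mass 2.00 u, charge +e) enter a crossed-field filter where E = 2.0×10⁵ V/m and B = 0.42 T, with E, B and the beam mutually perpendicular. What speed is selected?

Zero net Lorentz force requires |qE| = |q v×B|, i.e. E = vB.
v = E/B = 2.0×10⁵/0.42 = 4.8×10⁵ m/s.

v = 4.8×10⁵ m/s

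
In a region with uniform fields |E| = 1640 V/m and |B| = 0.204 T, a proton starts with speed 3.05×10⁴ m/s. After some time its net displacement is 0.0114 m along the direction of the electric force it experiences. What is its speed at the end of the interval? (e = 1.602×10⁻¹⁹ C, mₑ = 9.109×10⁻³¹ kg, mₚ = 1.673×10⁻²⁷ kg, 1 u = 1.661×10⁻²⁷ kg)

B does no work; ΔKE = |q|E d.
½mv_f² = ½mv₀² + |q|Ed = ½(1.673×10⁻²⁷)(3.05×10⁴)² + (1.602×10⁻¹⁹)(1640)(0.0114) ≈ 7.782×10⁻¹⁹ J + 2.995×10⁻¹⁸ J ≈ 3.773×10⁻¹⁸ J.
v_f = √(2·3.773×10⁻¹⁸/1.673×10⁻²⁷) ≈ 6.72×10⁴ m/s.

v_f ≈ 6.72×10⁴ m/s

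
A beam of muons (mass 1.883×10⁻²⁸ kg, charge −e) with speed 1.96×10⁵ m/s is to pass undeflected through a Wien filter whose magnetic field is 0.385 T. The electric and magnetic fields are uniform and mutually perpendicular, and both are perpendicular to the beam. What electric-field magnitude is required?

E = 7.55×10⁴ V/m

For straight-line motion qE = qvB, so E = vB.
E = 1.96×10⁵ × 0.385 = 7.55×10⁴ V/m.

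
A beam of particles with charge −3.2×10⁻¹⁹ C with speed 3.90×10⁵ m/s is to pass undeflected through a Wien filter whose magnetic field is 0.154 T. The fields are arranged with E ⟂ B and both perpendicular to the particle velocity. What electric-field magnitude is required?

For straight-line motion qE = qvB, so E = vB.
E = 3.90×10⁵ × 0.154 = 6.01×10⁴ V/m.

E = 6.01×10⁴ V/m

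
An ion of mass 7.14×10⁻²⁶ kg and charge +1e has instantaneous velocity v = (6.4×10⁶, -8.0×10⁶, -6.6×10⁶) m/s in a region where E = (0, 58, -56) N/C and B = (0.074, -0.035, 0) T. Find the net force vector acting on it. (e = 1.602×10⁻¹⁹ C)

F ≈ (-3.70×10⁻¹⁴, -7.82×10⁻¹⁴, 5.89×10⁻¹⁴) N

v×B = (-2.31×10⁵, -4.88×10⁵, 3.68×10⁵) N/C.
E + v×B = (-2.31×10⁵, -4.88×10⁵, 3.68×10⁵) N/C.
F = q(E + v×B) = (1.602×10⁻¹⁹ C)·(-2.31×10⁵, -4.88×10⁵, 3.68×10⁵) = (-3.70×10⁻¹⁴, -7.82×10⁻¹⁴, 5.89×10⁻¹⁴) N.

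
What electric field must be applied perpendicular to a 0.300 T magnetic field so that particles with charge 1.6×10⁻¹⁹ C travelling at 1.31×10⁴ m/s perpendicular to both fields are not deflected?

For straight-line motion qE = qvB, so E = vB.
E = 1.31×10⁴ × 0.300 = 3930 V/m.

E = 3930 V/m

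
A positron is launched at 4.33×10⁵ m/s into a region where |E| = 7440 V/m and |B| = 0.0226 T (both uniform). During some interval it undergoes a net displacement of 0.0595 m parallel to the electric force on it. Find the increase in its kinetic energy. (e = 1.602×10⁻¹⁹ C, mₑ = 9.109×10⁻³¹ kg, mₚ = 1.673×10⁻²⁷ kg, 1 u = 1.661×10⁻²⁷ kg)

The magnetic force is always ⟂ v and does no work; only the electric force changes KE.
ΔKE = F_E · d = |q|E d = (1.602×10⁻¹⁹)(7440)(0.0595) ≈ 7.09×10⁻¹⁷ J.

ΔKE ≈ 7.09×10⁻¹⁷ J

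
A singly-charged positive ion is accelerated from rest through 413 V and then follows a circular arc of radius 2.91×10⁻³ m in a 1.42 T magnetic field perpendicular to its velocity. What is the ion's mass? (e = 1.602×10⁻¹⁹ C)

Combine |q|V = ½mv² and r = mv/(|q|B): eliminate v to get m = qB²r²/(2V).
m = (1.602×10⁻¹⁹)(1.42)²(2.91×10⁻³)²/(2·413) ≈ 3.31×10⁻²⁷ kg.

m ≈ 3.31×10⁻²⁷ kg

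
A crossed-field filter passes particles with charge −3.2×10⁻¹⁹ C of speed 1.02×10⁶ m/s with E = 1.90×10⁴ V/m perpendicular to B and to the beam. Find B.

B = 0.0186 T

Balance of forces in the selector: qE = qvB ⇒ B = E/v.
B = 1.90×10⁴/1.02×10⁶ = 0.0186 T.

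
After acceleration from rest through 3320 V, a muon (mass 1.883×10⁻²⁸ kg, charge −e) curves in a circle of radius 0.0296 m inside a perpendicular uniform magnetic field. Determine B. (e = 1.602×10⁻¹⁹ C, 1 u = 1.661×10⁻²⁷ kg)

v = √(2|q|V/m) = √(2·1.602×10⁻¹⁹·3320/1.883×10⁻²⁸) ≈ 2.377×10⁶ m/s.
B = mv/(|q|r) = (1.883×10⁻²⁸)(2.377×10⁶)/((1.602×10⁻¹⁹)(0.0296)) ≈ 0.0944 T.

B ≈ 0.0944 T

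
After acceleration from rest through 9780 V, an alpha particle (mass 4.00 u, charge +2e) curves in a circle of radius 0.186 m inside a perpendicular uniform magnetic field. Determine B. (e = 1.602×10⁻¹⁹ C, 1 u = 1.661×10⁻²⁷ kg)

B ≈ 0.108 T

v = √(2|q|V/m) = √(2·3.204×10⁻¹⁹·9780/6.644×10⁻²⁷) ≈ 9.712×10⁵ m/s.
B = mv/(|q|r) = (6.644×10⁻²⁷)(9.712×10⁵)/((3.204×10⁻¹⁹)(0.186)) ≈ 0.108 T.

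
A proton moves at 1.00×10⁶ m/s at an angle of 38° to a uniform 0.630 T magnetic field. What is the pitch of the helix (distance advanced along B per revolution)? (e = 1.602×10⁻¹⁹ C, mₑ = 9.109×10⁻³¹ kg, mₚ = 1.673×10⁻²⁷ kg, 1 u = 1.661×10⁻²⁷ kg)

v∥ = v cosθ = 1.00×10⁶·cos38° ≈ 7.880×10⁵ m/s.
T = 2πm/(|q|B) = 2π(1.673×10⁻²⁷)/((1.602×10⁻¹⁹)(0.630)) ≈ 1.042×10⁻⁷ s.
pitch = v∥ T = (7.880×10⁵)(1.042×10⁻⁷) ≈ 0.0821 m.

p ≈ 0.0821 m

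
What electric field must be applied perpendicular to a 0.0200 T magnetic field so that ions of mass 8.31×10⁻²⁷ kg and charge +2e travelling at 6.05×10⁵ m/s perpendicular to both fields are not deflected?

For straight-line motion qE = qvB, so E = vB.
E = 6.05×10⁵ × 0.0200 = 1.21×10⁴ V/m.

E = 1.21×10⁴ V/m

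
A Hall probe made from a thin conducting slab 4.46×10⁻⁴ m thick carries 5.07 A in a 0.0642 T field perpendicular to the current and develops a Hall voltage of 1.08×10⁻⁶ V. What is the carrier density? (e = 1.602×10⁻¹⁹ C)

n ≈ 4.22×10²⁷ m⁻³

From V_H = IB/(n e t), n = IB/(V_H e t).
n = (5.07)(0.0642)/((1.08×10⁻⁶)(1.602×10⁻¹⁹)(4.46×10⁻⁴)) ≈ 4.22×10²⁷ m⁻³.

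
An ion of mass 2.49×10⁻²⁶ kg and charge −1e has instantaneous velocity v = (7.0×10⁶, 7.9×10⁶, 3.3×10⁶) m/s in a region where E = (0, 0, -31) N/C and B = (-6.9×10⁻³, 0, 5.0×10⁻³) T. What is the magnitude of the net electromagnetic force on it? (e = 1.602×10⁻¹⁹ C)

|F| ≈ 1.42×10⁻¹⁴ N

v×B = (3.95×10⁴, -5.78×10⁴, 5.45×10⁴) N/C.
E + v×B = (3.95×10⁴, -5.78×10⁴, 5.45×10⁴) N/C.
F = q(E + v×B) = (−1.602×10⁻¹⁹ C)·(3.95×10⁴, -5.78×10⁴, 5.45×10⁴) = (-6.33×10⁻¹⁵, 9.25×10⁻¹⁵, -8.73×10⁻¹⁵) N.
|F| = 1.42×10⁻¹⁴ N.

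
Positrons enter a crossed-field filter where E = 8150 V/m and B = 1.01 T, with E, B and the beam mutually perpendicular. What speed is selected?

Straight-line motion ⇒ electric and magnetic forces cancel, so E = vB.
v = E/B = 8150/1.01 = 8070 m/s.

v = 8070 m/s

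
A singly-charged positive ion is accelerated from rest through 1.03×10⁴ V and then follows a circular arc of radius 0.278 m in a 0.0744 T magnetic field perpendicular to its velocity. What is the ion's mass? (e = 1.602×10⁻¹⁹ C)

Combine |q|V = ½mv² and r = mv/(|q|B): eliminate v to get m = qB²r²/(2V).
m = (1.602×10⁻¹⁹)(0.0744)²(0.278)²/(2·1.03×10⁴) ≈ 3.33×10⁻²⁷ kg.

m ≈ 3.33×10⁻²⁷ kg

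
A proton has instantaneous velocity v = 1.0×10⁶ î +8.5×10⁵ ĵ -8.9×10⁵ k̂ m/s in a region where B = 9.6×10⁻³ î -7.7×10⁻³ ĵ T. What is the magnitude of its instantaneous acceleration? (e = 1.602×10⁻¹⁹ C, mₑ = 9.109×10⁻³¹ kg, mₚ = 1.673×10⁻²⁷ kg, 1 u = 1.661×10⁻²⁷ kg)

|a| ≈ 1.85×10¹² m/s²

v×B = (-6850, -8540, -1.59×10⁴) N/C.
F = q v×B = (1.602×10⁻¹⁹ C)·(-6850, -8540, -1.59×10⁴) = (-1.10×10⁻¹⁵, -1.37×10⁻¹⁵, -2.54×10⁻¹⁵) N.
|a| = |F|/m = 3.088×10⁻¹⁵/1.673×10⁻²⁷ ≈ 1.85×10¹² m/s².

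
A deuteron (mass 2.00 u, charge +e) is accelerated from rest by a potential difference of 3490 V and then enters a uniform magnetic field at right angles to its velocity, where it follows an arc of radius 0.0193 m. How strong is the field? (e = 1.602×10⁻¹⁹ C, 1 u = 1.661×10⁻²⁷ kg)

B ≈ 0.623 T

v = √(2|q|V/m) = √(2·1.602×10⁻¹⁹·3490/3.322×10⁻²⁷) ≈ 5.802×10⁵ m/s.
B = mv/(|q|r) = (3.322×10⁻²⁷)(5.802×10⁵)/((1.602×10⁻¹⁹)(0.0193)) ≈ 0.623 T.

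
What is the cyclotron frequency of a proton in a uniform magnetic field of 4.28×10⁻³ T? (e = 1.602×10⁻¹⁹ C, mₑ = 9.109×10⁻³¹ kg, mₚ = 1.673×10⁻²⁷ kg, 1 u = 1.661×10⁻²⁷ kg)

f ≈ 6.52×10⁴ Hz

f = |q|B/(2πm).
f = (1.602×10⁻¹⁹)(4.28×10⁻³)/(2π·1.673×10⁻²⁷) ≈ 6.52×10⁴ Hz.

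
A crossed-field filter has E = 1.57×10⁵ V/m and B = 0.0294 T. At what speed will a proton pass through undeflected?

v = 5.34×10⁶ m/s

Straight-line motion ⇒ electric and magnetic forces cancel, so E = vB.
v = E/B = 1.57×10⁵/0.0294 = 5.34×10⁶ m/s.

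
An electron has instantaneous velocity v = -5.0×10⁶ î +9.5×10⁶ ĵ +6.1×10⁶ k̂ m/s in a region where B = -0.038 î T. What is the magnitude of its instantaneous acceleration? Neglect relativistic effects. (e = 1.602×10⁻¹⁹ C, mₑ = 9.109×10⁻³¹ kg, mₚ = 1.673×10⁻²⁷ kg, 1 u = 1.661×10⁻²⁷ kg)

|a| ≈ 7.55×10¹⁶ m/s²

v×B = (0, -2.32×10⁵, 3.61×10⁵) N/C.
F = q v×B = (−1.602×10⁻¹⁹ C)·(0, -2.32×10⁵, 3.61×10⁵) = (0, 3.71×10⁻¹⁴, -5.78×10⁻¹⁴) N.
|a| = |F|/m = 6.873×10⁻¹⁴/9.109×10⁻³¹ ≈ 7.55×10¹⁶ m/s².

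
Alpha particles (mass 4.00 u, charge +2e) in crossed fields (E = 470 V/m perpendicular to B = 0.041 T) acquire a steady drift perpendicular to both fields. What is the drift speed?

v_d ≈ 1.1×10⁴ m/s

The E×B drift speed is v_d = E/B.
v_d = 470/0.041 = 1.1×10⁴ m/s.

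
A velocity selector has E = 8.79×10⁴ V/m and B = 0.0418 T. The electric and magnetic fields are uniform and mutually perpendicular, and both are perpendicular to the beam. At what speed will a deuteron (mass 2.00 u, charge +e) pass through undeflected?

v = 2.10×10⁶ m/s

Straight-line motion ⇒ electric and magnetic forces cancel, so E = vB.
v = E/B = 8.79×10⁴/0.0418 = 2.10×10⁶ m/s.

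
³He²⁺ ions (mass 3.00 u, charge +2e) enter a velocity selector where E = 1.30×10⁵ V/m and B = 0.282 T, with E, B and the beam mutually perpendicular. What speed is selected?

Straight-line motion ⇒ electric and magnetic forces cancel, so E = vB.
v = E/B = 1.30×10⁵/0.282 = 4.61×10⁵ m/s.

v = 4.61×10⁵ m/s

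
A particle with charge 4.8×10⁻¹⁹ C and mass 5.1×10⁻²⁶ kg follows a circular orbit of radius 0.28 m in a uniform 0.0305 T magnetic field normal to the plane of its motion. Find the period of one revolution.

T ≈ 2.19×10⁻⁵ s

The cyclotron period depends only on m, q, B: T = 2πm/(|q|B).
T = 2π(5.1×10⁻²⁶)/((4.8×10⁻¹⁹)(0.0305)) ≈ 2.19×10⁻⁵ s.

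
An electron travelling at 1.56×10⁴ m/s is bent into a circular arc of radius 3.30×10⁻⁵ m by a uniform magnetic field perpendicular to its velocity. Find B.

B ≈ 2.69×10⁻³ T

From |q|vB = mv²/r, B = mv/(|q|r).
B = (9.109×10⁻³¹)(1.56×10⁴)/((1.602×10⁻¹⁹)(3.30×10⁻⁵)) ≈ 2.69×10⁻³ T.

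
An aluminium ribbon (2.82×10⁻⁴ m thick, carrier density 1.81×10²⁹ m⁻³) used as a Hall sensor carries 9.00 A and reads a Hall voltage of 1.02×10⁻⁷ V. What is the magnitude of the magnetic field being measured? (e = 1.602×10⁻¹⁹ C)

From V_H = IB/(n e t), B = V_H n e t / I.
B = (1.02×10⁻⁷)(1.81×10²⁹)(1.602×10⁻¹⁹)(2.82×10⁻⁴)/9.00 ≈ 0.0927 T.

B ≈ 0.0927 T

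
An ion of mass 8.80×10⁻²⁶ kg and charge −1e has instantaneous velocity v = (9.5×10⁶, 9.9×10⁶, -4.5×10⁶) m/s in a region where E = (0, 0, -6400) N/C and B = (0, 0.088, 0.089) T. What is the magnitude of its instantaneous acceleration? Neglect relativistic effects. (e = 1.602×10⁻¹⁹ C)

|a| ≈ 3.17×10¹² m/s²

v×B = (1.28×10⁶, -8.46×10⁵, 8.36×10⁵) N/C.
E + v×B = (1.28×10⁶, -8.46×10⁵, 8.30×10⁵) N/C.
F = q(E + v×B) = (−1.602×10⁻¹⁹ C)·(1.28×10⁶, -8.46×10⁵, 8.30×10⁵) = (-2.05×10⁻¹³, 1.35×10⁻¹³, -1.33×10⁻¹³) N.
|a| = |F|/m = 2.790×10⁻¹³/8.80×10⁻²⁶ ≈ 3.17×10¹² m/s².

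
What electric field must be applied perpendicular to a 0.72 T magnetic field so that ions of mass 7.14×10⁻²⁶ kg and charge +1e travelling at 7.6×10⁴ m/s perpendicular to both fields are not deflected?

E = 5.5×10⁴ V/m

For straight-line motion qE = qvB, so E = vB.
E = 7.6×10⁴ × 0.72 = 5.5×10⁴ V/m.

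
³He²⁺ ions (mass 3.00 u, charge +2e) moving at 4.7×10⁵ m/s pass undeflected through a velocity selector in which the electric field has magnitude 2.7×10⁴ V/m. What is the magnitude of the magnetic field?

Balance of forces in the selector: qE = qvB ⇒ B = E/v.
B = 2.7×10⁴/4.7×10⁵ = 0.057 T.

B = 0.057 T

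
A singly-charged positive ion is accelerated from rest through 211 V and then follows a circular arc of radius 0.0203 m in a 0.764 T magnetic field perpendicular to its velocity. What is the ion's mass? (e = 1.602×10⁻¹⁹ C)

Combine |q|V = ½mv² and r = mv/(|q|B): eliminate v to get m = qB²r²/(2V).
m = (1.602×10⁻¹⁹)(0.764)²(0.0203)²/(2·211) ≈ 9.13×10⁻²⁶ kg.

m ≈ 9.13×10⁻²⁶ kg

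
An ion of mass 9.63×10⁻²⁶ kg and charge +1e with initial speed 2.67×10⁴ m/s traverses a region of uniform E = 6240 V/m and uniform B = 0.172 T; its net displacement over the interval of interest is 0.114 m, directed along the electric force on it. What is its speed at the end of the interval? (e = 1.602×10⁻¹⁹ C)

v_f ≈ 5.55×10⁴ m/s

B does no work; ΔKE = |q|E d.
½mv_f² = ½mv₀² + |q|Ed = ½(9.63×10⁻²⁶)(2.67×10⁴)² + (1.602×10⁻¹⁹)(6240)(0.114) ≈ 3.433×10⁻¹⁷ J + 1.140×10⁻¹⁶ J ≈ 1.483×10⁻¹⁶ J.
v_f = √(2·1.483×10⁻¹⁶/9.63×10⁻²⁶) ≈ 5.55×10⁴ m/s.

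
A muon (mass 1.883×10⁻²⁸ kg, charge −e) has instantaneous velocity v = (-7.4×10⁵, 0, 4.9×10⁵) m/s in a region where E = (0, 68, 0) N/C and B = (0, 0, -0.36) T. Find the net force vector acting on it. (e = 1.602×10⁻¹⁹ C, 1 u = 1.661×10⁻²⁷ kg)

v×B = (0, -2.66×10⁵, 0) N/C.
E + v×B = (0, -2.66×10⁵, 0) N/C.
F = q(E + v×B) = (−1.602×10⁻¹⁹ C)·(0, -2.66×10⁵, 0) = (0, 4.27×10⁻¹⁴, 0) N.

F ≈ (0, 4.27×10⁻¹⁴, 0) N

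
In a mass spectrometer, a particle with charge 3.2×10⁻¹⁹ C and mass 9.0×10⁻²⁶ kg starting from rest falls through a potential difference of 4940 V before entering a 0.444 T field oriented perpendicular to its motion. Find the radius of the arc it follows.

Acceleration: |q|V = ½mv² ⇒ v = √(2|q|V/m) = √(2·3.2×10⁻¹⁹·4940/9.0×10⁻²⁶) ≈ 1.874×10⁵ m/s.
In the field: r = mv/(|q|B) = (9.0×10⁻²⁶)(1.874×10⁵)/((3.2×10⁻¹⁹)(0.444)) ≈ 0.119 m.

r ≈ 0.119 m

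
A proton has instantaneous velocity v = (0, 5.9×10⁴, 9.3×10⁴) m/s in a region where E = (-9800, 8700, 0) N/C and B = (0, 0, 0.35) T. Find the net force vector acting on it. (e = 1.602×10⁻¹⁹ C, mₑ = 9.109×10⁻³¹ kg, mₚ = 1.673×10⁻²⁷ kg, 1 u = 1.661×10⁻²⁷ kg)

v×B = (2.06×10⁴, 0, 0) N/C.
E + v×B = (1.08×10⁴, 8700, 0) N/C.
F = q(E + v×B) = (1.602×10⁻¹⁹ C)·(1.08×10⁴, 8700, 0) = (1.74×10⁻¹⁵, 1.39×10⁻¹⁵, 0) N.

F ≈ (1.74×10⁻¹⁵, 1.39×10⁻¹⁵, 0) N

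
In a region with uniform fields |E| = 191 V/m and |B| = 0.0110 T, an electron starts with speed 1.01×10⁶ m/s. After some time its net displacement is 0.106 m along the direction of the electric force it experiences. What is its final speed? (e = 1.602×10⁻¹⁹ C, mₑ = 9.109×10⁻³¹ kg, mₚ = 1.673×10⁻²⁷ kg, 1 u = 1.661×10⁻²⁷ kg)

B does no work; ΔKE = |q|E d.
½mv_f² = ½mv₀² + |q|Ed = ½(9.109×10⁻³¹)(1.01×10⁶)² + (1.602×10⁻¹⁹)(191)(0.106) ≈ 4.646×10⁻¹⁹ J + 3.243×10⁻¹⁸ J ≈ 3.708×10⁻¹⁸ J.
v_f = √(2·3.708×10⁻¹⁸/9.109×10⁻³¹) ≈ 2.85×10⁶ m/s.

v_f ≈ 2.85×10⁶ m/s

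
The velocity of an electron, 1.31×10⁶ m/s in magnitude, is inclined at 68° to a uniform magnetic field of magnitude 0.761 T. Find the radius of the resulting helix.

r ≈ 9.08×10⁻⁶ m

v⊥ = v sinθ = 1.31×10⁶·sin68° ≈ 1.215×10⁶ m/s.
r = m v⊥/(|q|B) = (9.109×10⁻³¹)(1.215×10⁶)/((1.602×10⁻¹⁹)(0.761)) ≈ 9.08×10⁻⁶ m.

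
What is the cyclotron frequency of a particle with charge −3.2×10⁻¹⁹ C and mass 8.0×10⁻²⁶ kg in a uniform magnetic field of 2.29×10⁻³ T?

f ≈ 1460 Hz

f = |q|B/(2πm).
f = (3.2×10⁻¹⁹)(2.29×10⁻³)/(2π·8.0×10⁻²⁶) ≈ 1460 Hz.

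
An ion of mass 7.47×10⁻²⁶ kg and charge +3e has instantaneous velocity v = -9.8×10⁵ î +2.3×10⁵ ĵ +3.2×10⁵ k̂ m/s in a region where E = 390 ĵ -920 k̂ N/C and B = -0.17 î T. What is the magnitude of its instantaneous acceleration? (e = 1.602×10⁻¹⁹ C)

|a| ≈ 4.26×10¹¹ m/s²

v×B = (0, -5.44×10⁴, 3.91×10⁴) N/C.
E + v×B = (0, -5.40×10⁴, 3.82×10⁴) N/C.
F = q(E + v×B) = (4.806×10⁻¹⁹ C)·(0, -5.40×10⁴, 3.82×10⁴) = (0, -2.60×10⁻¹⁴, 1.83×10⁻¹⁴) N.
|a| = |F|/m = 3.179×10⁻¹⁴/7.47×10⁻²⁶ ≈ 4.26×10¹¹ m/s².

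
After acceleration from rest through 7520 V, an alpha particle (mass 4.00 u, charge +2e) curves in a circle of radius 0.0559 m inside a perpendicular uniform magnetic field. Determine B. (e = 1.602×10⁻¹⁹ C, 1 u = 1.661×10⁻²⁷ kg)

B ≈ 0.316 T

v = √(2|q|V/m) = √(2·3.204×10⁻¹⁹·7520/6.644×10⁻²⁷) ≈ 8.516×10⁵ m/s.
B = mv/(|q|r) = (6.644×10⁻²⁷)(8.516×10⁵)/((3.204×10⁻¹⁹)(0.0559)) ≈ 0.316 T.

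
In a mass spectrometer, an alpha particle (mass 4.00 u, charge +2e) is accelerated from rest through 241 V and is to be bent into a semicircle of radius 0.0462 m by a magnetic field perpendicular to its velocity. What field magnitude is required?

B ≈ 0.0684 T

v = √(2|q|V/m) = √(2·3.204×10⁻¹⁹·241/6.644×10⁻²⁷) ≈ 1.525×10⁵ m/s.
B = mv/(|q|r) = (6.644×10⁻²⁷)(1.525×10⁵)/((3.204×10⁻¹⁹)(0.0462)) ≈ 0.0684 T.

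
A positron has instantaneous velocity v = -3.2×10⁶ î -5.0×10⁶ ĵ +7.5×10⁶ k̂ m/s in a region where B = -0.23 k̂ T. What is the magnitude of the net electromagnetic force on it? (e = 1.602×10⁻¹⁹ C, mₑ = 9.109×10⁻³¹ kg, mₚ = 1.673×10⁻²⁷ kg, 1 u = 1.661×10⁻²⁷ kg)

|F| ≈ 2.19×10⁻¹³ N

v×B = (1.15×10⁶, -7.36×10⁵, 0) N/C.
F = q v×B = (1.602×10⁻¹⁹ C)·(1.15×10⁶, -7.36×10⁵, 0) = (1.84×10⁻¹³, -1.18×10⁻¹³, 0) N.
|F| = 2.19×10⁻¹³ N.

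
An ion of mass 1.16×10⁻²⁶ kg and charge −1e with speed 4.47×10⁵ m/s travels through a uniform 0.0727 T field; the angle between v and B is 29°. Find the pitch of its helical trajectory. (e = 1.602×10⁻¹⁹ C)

p ≈ 2.45 m

v∥ = v cosθ = 4.47×10⁵·cos29° ≈ 3.910×10⁵ m/s.
T = 2πm/(|q|B) = 2π(1.16×10⁻²⁶)/((1.602×10⁻¹⁹)(0.0727)) ≈ 6.258×10⁻⁶ s.
pitch = v∥ T = (3.910×10⁵)(6.258×10⁻⁶) ≈ 2.45 m.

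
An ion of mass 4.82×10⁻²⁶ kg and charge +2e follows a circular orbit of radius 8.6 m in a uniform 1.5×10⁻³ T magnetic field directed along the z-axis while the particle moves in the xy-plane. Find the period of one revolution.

T ≈ 6.3×10⁻⁴ s

The cyclotron period depends only on m, q, B: T = 2πm/(|q|B).
T = 2π(4.82×10⁻²⁶)/((3.204×10⁻¹⁹)(1.5×10⁻³)) ≈ 6.3×10⁻⁴ s.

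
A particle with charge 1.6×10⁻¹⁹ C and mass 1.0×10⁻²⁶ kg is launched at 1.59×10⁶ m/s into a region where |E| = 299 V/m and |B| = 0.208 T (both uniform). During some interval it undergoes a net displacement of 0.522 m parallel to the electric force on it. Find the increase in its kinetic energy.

ΔKE ≈ 2.50×10⁻¹⁷ J

The magnetic force is always ⟂ v and does no work; only the electric force changes KE.
ΔKE = F_E · d = |q|E d = (1.6×10⁻¹⁹)(299)(0.522) ≈ 2.50×10⁻¹⁷ J.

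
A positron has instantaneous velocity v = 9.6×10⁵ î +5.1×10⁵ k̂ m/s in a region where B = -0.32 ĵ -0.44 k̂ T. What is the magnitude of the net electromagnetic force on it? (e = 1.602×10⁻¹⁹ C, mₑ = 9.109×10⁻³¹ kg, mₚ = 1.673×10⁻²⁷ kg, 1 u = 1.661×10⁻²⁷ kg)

v×B = (1.63×10⁵, 4.22×10⁵, -3.07×10⁵) N/C.
F = q v×B = (1.602×10⁻¹⁹ C)·(1.63×10⁵, 4.22×10⁵, -3.07×10⁵) = (2.61×10⁻¹⁴, 6.77×10⁻¹⁴, -4.92×10⁻¹⁴) N.
|F| = 8.77×10⁻¹⁴ N.

|F| ≈ 8.77×10⁻¹⁴ N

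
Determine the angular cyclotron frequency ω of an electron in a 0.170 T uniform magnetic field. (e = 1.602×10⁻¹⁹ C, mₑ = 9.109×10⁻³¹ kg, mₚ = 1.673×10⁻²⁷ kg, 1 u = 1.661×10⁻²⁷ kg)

ω = |q|B/m.
ω = (1.602×10⁻¹⁹)(0.170)/9.109×10⁻³¹ ≈ 2.99×10¹⁰ rad/s.

ω ≈ 2.99×10¹⁰ rad/s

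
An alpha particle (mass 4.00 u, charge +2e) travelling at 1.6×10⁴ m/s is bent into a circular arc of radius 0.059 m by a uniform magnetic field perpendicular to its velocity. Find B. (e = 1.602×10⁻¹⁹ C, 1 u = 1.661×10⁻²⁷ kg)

From |q|vB = mv²/r, B = mv/(|q|r).
B = (6.644×10⁻²⁷)(1.6×10⁴)/((3.204×10⁻¹⁹)(0.059)) ≈ 5.6×10⁻³ T.

B ≈ 5.6×10⁻³ T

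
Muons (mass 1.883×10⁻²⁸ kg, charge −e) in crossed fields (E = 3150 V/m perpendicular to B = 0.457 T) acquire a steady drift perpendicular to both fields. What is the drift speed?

v_d ≈ 6890 m/s

In crossed fields the guiding centre drifts at v_d = |E×B|/B² = E/B, independent of charge and mass.
v_d = 3150/0.457 = 6890 m/s.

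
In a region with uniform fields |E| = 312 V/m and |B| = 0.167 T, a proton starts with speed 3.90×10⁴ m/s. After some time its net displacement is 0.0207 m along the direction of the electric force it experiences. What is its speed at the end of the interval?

v_f ≈ 5.25×10⁴ m/s

B does no work; ΔKE = |q|E d.
½mv_f² = ½mv₀² + |q|Ed = ½(1.673×10⁻²⁷)(3.90×10⁴)² + (1.602×10⁻¹⁹)(312)(0.0207) ≈ 1.272×10⁻¹⁸ J + 1.035×10⁻¹⁸ J ≈ 2.307×10⁻¹⁸ J.
v_f = √(2·2.307×10⁻¹⁸/1.673×10⁻²⁷) ≈ 5.25×10⁴ m/s.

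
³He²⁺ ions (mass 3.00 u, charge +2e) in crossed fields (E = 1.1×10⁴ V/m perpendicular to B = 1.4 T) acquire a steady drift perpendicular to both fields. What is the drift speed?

The steady drift has the magnetic force balancing the electric force, so v_d = E/B.
v_d = 1.1×10⁴/1.4 = 7900 m/s.

v_d ≈ 7900 m/s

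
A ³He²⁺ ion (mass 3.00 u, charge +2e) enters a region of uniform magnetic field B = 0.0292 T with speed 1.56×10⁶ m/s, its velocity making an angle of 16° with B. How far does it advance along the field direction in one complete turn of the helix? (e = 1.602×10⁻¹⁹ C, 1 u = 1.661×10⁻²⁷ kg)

v∥ = v cosθ = 1.56×10⁶·cos16° ≈ 1.500×10⁶ m/s.
T = 2πm/(|q|B) = 2π(4.983×10⁻²⁷)/((3.204×10⁻¹⁹)(0.0292)) ≈ 3.347×10⁻⁶ s.
pitch = v∥ T = (1.500×10⁶)(3.347×10⁻⁶) ≈ 5.02 m.

p ≈ 5.02 m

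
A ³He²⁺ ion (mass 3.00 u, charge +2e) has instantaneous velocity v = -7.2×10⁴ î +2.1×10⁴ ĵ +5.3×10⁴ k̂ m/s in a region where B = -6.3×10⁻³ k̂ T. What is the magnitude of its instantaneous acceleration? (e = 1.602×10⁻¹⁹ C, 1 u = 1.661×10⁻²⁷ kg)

v×B = (-132, -454, 0) N/C.
F = q v×B = (3.204×10⁻¹⁹ C)·(-132, -454, 0) = (-4.24×10⁻¹⁷, -1.45×10⁻¹⁶, 0) N.
|a| = |F|/m = 1.514×10⁻¹⁶/4.983×10⁻²⁷ ≈ 3.04×10¹⁰ m/s².

|a| ≈ 3.04×10¹⁰ m/s²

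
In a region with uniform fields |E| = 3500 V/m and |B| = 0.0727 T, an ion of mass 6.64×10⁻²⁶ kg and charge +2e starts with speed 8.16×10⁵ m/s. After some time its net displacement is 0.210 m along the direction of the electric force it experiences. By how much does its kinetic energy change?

The magnetic force is always ⟂ v and does no work; only the electric force changes KE.
ΔKE = F_E · d = |q|E d = (3.204×10⁻¹⁹)(3500)(0.210) ≈ 2.35×10⁻¹⁶ J.

ΔKE ≈ 2.35×10⁻¹⁶ J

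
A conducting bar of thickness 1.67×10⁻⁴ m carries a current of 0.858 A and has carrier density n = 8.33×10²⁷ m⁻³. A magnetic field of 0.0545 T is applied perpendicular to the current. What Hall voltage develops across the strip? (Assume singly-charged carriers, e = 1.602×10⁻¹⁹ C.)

V_H = IB/(n e t).
V_H = (0.858)(0.0545)/((8.33×10²⁷)(1.602×10⁻¹⁹)(1.67×10⁻⁴)) ≈ 2.10×10⁻⁷ V.

V_H ≈ 2.10×10⁻⁷ V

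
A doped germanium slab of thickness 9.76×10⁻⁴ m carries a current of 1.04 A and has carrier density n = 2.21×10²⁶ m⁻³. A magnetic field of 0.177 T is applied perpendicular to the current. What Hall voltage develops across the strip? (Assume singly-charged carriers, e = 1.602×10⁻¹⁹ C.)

V_H ≈ 5.33×10⁻⁶ V

V_H = IB/(n e t).
V_H = (1.04)(0.177)/((2.21×10²⁶)(1.602×10⁻¹⁹)(9.76×10⁻⁴)) ≈ 5.33×10⁻⁶ V.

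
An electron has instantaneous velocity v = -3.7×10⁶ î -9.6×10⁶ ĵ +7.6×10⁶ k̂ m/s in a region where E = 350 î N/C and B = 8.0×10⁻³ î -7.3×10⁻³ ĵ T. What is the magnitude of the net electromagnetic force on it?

v×B = (5.55×10⁴, 6.08×10⁴, 1.04×10⁵) N/C.
E + v×B = (5.58×10⁴, 6.08×10⁴, 1.04×10⁵) N/C.
F = q(E + v×B) = (−1.602×10⁻¹⁹ C)·(5.58×10⁴, 6.08×10⁴, 1.04×10⁵) = (-8.94×10⁻¹⁵, -9.74×10⁻¹⁵, -1.66×10⁻¹⁴) N.
|F| = 2.12×10⁻¹⁴ N.

|F| ≈ 2.12×10⁻¹⁴ N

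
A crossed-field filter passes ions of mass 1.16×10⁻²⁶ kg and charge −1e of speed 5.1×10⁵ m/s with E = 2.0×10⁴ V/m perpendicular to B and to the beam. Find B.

B = 0.039 T

Balance of forces in the selector: qE = qvB ⇒ B = E/v.
B = 2.0×10⁴/5.1×10⁵ = 0.039 T.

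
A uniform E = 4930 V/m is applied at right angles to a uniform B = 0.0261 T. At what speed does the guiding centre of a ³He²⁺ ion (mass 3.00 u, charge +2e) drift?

In crossed fields the guiding centre drifts at v_d = |E×B|/B² = E/B, independent of charge and mass.
v_d = 4930/0.0261 = 1.89×10⁵ m/s.

v_d ≈ 1.89×10⁵ m/s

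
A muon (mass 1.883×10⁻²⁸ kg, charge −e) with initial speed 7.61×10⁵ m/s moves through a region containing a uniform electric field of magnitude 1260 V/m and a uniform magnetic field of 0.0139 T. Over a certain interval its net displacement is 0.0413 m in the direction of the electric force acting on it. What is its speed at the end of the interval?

v_f ≈ 8.17×10⁵ m/s

B does no work; ΔKE = |q|E d.
½mv_f² = ½mv₀² + |q|Ed = ½(1.883×10⁻²⁸)(7.61×10⁵)² + (1.602×10⁻¹⁹)(1260)(0.0413) ≈ 5.452×10⁻¹⁷ J + 8.336×10⁻¹⁸ J ≈ 6.286×10⁻¹⁷ J.
v_f = √(2·6.286×10⁻¹⁷/1.883×10⁻²⁸) ≈ 8.17×10⁵ m/s.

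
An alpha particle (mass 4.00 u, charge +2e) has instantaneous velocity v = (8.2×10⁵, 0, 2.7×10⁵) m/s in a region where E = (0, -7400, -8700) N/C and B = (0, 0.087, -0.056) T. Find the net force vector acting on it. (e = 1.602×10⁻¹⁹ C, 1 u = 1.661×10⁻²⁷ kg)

v×B = (-2.35×10⁴, 4.59×10⁴, 7.13×10⁴) N/C.
E + v×B = (-2.35×10⁴, 3.85×10⁴, 6.26×10⁴) N/C.
F = q(E + v×B) = (3.204×10⁻¹⁹ C)·(-2.35×10⁴, 3.85×10⁴, 6.26×10⁴) = (-7.53×10⁻¹⁵, 1.23×10⁻¹⁴, 2.01×10⁻¹⁴) N.

F ≈ (-7.53×10⁻¹⁵, 1.23×10⁻¹⁴, 2.01×10⁻¹⁴) N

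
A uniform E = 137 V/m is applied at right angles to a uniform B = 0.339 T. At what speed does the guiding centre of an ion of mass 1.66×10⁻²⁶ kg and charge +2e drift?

In crossed fields the guiding centre drifts at v_d = |E×B|/B² = E/B, independent of charge and mass.
v_d = 137/0.339 = 404 m/s.

v_d ≈ 404 m/s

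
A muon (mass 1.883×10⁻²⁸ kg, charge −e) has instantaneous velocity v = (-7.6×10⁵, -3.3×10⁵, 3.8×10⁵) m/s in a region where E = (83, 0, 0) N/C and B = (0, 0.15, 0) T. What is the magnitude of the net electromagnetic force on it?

|F| ≈ 2.04×10⁻¹⁴ N

v×B = (-5.70×10⁴, 0, -1.14×10⁵) N/C.
E + v×B = (-5.69×10⁴, 0, -1.14×10⁵) N/C.
F = q(E + v×B) = (−1.602×10⁻¹⁹ C)·(-5.69×10⁴, 0, -1.14×10⁵) = (9.12×10⁻¹⁵, 0, 1.83×10⁻¹⁴) N.
|F| = 2.04×10⁻¹⁴ N.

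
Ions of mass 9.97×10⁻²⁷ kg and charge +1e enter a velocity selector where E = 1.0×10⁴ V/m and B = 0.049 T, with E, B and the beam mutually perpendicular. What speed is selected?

v = 2.0×10⁵ m/s

For undeflected motion the electric and magnetic forces balance: qE = qvB.
v = E/B = 1.0×10⁴/0.049 = 2.0×10⁵ m/s.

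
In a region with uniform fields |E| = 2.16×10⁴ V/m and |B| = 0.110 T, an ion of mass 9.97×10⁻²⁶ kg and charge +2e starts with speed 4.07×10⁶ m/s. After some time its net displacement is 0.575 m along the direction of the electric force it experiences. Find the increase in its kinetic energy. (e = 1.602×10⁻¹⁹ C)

The magnetic force is always ⟂ v and does no work; only the electric force changes KE.
ΔKE = F_E · d = |q|E d = (3.204×10⁻¹⁹)(2.16×10⁴)(0.575) ≈ 3.98×10⁻¹⁵ J.

ΔKE ≈ 3.98×10⁻¹⁵ J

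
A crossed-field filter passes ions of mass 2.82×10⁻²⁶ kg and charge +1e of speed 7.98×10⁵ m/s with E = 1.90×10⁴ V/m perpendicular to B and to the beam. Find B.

Balance of forces in the selector: qE = qvB ⇒ B = E/v.
B = 1.90×10⁴/7.98×10⁵ = 0.0238 T.

B = 0.0238 T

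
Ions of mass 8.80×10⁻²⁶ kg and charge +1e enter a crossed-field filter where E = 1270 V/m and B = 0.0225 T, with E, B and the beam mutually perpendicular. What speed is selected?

v = 5.64×10⁴ m/s

For undeflected motion the electric and magnetic forces balance: qE = qvB.
v = E/B = 1270/0.0225 = 5.64×10⁴ m/s.
The result is independent of the particle's charge and mass.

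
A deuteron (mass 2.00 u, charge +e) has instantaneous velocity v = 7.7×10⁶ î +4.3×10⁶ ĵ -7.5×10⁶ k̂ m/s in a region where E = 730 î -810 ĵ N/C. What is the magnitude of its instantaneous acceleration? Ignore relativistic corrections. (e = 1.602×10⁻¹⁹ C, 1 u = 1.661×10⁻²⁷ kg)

|a| ≈ 5.26×10¹⁰ m/s²

Only an electric field acts, so F = qE = (1.602×10⁻¹⁹ C)·(730, -810, 0) = (1.17×10⁻¹⁶, -1.30×10⁻¹⁶, 0) N.
|a| = |F|/m = 1.747×10⁻¹⁶/3.322×10⁻²⁷ ≈ 5.26×10¹⁰ m/s².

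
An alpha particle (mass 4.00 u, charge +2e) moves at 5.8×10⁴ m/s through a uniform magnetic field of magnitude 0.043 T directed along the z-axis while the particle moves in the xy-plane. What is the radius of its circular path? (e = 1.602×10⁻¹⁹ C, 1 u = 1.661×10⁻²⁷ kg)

r ≈ 0.028 m

The magnetic force provides the centripetal force: |q|vB = mv²/r.
r = mv/(|q|B) = (6.644×10⁻²⁷)(5.8×10⁴)/((3.204×10⁻¹⁹)(0.043)) ≈ 0.028 m.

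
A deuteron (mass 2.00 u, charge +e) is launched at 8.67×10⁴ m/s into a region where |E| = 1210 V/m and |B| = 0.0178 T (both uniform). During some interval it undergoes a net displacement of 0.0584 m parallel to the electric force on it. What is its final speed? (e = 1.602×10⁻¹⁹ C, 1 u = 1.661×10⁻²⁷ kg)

B does no work; ΔKE = |q|E d.
½mv_f² = ½mv₀² + |q|Ed = ½(3.322×10⁻²⁷)(8.67×10⁴)² + (1.602×10⁻¹⁹)(1210)(0.0584) ≈ 1.249×10⁻¹⁷ J + 1.132×10⁻¹⁷ J ≈ 2.381×10⁻¹⁷ J.
v_f = √(2·2.381×10⁻¹⁷/3.322×10⁻²⁷) ≈ 1.20×10⁵ m/s.

v_f ≈ 1.20×10⁵ m/s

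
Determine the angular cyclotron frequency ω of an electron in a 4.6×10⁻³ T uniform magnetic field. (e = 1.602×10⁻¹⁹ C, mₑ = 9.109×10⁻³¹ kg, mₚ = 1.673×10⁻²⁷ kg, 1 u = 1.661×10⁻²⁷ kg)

ω ≈ 8.1×10⁸ rad/s

ω = |q|B/m.
ω = (1.602×10⁻¹⁹)(4.6×10⁻³)/9.109×10⁻³¹ ≈ 8.1×10⁸ rad/s.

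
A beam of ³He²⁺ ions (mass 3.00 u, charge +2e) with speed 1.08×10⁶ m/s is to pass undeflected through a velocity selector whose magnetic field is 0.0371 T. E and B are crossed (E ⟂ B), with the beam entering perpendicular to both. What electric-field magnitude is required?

For straight-line motion qE = qvB, so E = vB.
E = 1.08×10⁶ × 0.0371 = 4.01×10⁴ V/m.

E = 4.01×10⁴ V/m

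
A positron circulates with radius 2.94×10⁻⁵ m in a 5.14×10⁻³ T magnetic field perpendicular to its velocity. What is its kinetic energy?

v = |q|Br/m, then KE = ½mv² = (qBr)²/(2m).
v = (1.602×10⁻¹⁹)(5.14×10⁻³)(2.94×10⁻⁵)/9.109×10⁻³¹ ≈ 2.658×10⁴ m/s.
KE = ½(9.109×10⁻³¹)(2.658×10⁴)² ≈ 3.22×10⁻²² J.

KE ≈ 3.22×10⁻²² J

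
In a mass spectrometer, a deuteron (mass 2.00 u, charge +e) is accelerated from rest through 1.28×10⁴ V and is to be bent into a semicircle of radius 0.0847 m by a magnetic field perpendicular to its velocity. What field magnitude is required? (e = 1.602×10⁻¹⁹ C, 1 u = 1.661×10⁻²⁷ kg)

B ≈ 0.272 T

v = √(2|q|V/m) = √(2·1.602×10⁻¹⁹·1.28×10⁴/3.322×10⁻²⁷) ≈ 1.111×10⁶ m/s.
B = mv/(|q|r) = (3.322×10⁻²⁷)(1.111×10⁶)/((1.602×10⁻¹⁹)(0.0847)) ≈ 0.272 T.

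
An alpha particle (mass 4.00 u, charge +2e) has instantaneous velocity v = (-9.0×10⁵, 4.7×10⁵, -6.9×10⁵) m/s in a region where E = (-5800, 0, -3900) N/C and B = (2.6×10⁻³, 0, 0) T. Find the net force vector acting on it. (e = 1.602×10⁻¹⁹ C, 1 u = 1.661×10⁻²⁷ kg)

v×B = (0, -1790, -1220) N/C.
E + v×B = (-5800, -1790, -5120) N/C.
F = q(E + v×B) = (3.204×10⁻¹⁹ C)·(-5800, -1790, -5120) = (-1.86×10⁻¹⁵, -5.75×10⁻¹⁶, -1.64×10⁻¹⁵) N.

F ≈ (-1.86×10⁻¹⁵, -5.75×10⁻¹⁶, -1.64×10⁻¹⁵) N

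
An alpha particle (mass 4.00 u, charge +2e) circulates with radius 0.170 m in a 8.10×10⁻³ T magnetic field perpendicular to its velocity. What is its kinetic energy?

KE ≈ 1.46×10⁻¹⁷ J

v = |q|Br/m, then KE = ½mv² = (qBr)²/(2m).
v = (3.204×10⁻¹⁹)(8.10×10⁻³)(0.170)/6.644×10⁻²⁷ ≈ 6.640×10⁴ m/s.
KE = ½(6.644×10⁻²⁷)(6.640×10⁴)² ≈ 1.46×10⁻¹⁷ J.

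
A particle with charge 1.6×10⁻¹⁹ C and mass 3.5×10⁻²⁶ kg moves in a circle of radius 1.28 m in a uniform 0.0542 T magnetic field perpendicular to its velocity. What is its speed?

v ≈ 3.17×10⁵ m/s

From |q|vB = mv²/r, v = |q|Br/m.
v = (1.6×10⁻¹⁹)(0.0542)(1.28)/3.5×10⁻²⁶ ≈ 3.17×10⁵ m/s.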